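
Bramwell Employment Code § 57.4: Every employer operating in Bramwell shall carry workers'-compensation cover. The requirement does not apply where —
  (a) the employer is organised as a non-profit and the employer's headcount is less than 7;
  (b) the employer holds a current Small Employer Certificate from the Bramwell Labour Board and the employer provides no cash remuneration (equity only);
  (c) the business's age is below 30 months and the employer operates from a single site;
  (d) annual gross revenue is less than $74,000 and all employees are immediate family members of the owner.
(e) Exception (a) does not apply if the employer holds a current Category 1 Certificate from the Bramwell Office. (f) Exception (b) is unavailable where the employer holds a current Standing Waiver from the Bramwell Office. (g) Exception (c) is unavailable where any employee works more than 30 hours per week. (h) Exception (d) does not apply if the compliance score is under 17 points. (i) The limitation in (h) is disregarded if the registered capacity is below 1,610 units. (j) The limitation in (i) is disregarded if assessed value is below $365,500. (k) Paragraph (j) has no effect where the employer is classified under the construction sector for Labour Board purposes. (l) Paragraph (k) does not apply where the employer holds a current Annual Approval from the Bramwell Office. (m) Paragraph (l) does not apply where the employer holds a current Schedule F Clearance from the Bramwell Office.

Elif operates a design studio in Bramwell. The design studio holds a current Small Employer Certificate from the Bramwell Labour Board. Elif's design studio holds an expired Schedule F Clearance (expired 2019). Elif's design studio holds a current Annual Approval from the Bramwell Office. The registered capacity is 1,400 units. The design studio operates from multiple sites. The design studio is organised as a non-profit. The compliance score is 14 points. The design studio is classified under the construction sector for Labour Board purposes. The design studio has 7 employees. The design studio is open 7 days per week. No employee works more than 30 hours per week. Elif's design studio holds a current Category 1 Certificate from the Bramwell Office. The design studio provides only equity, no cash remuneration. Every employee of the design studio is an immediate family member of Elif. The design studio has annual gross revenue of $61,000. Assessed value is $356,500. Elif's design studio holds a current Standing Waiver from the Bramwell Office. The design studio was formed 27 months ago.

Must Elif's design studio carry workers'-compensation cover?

Yes — Elif's design studio must carry workers'-compensation cover.

Exception (a) fails — the employer's headcount is 7, not less than 7.
Exception (b): a current Small Employer Certificate is held; remuneration is equity-only — every condition holds. But: (f) operates against (b): a current Standing Waiver is held. (b) is therefore removed.
Exception (c) requires that the employer operates from a single site; but the employer operates from multiple sites, so (c) is unavailable.
Exception (d): annual gross revenue is $61,000, less than the $74,000 limit; every employee is an immediate family member — every condition holds. But applying paragraphs (h)–(m): (h) is engaged — the compliance score is 14 points, under the 17 points limit. (i) would limit (h) — the registered capacity is 1,400 units, below the 1,610 units limit — but (j) sets (i) aside: (j) operates against (i): assessed value is $356,500, below the $365,500 limit. (k) would limit (j) — the design studio is classified under the construction sector — but (l) sets (k) aside: (l) is engaged — a current Annual Approval is held. (m), which would lift (l), is not triggered — no current Schedule F Clearance is held. Exception (d) does not apply.
No exception displaces § 57.4.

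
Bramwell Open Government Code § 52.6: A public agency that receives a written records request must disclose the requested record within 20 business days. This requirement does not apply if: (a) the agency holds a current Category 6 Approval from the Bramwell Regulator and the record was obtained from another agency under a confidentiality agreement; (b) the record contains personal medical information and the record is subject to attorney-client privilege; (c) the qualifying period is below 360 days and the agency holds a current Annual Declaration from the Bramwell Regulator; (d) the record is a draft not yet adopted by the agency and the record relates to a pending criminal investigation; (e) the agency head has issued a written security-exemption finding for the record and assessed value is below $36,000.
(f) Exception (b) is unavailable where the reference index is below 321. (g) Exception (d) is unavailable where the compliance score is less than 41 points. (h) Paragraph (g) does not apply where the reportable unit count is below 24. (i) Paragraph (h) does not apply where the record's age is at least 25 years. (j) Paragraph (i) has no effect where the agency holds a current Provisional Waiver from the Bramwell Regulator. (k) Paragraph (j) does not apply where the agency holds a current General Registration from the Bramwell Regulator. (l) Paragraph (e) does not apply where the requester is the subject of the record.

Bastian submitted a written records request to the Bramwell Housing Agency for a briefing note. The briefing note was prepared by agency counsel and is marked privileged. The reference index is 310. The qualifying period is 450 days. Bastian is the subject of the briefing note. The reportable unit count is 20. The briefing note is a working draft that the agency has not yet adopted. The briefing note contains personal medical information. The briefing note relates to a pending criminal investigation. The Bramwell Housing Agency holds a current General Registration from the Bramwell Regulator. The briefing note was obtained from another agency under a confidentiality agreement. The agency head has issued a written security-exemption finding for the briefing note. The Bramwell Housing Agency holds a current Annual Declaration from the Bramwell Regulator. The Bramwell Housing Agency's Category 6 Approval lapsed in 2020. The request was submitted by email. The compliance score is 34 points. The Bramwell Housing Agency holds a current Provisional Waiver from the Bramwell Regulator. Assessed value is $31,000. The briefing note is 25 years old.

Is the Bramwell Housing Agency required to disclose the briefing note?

Yes — the Bramwell Housing Agency must disclose the briefing note.

Exception (a) does not apply: there is no Category 6 Approval in force.
Exception (b)'s conditions are all satisfied: the briefing note contains personal medical information; the briefing note is privileged. But applying paragraph (f): (f) operates against (b): the reference index is 310, below the 321 limit. So (b) is unavailable.
Exception (c) does not apply: the qualifying period is 450 days, not below 360 days.
Exception (d) is satisfied on its face — the briefing note is an unadopted draft; the briefing note relates to a pending investigation. But: (g) operates against (d): the compliance score is 34 points, less than the 41 points limit. (h) would limit (g) — the reportable unit count is 20, below the 24 limit — but (i) sets (h) aside: (i) operates against (h): the record's age is 25 years, meeting the 25 years threshold. (j) would limit (i) — a current Provisional Waiver is held — but (k) sets (j) aside: (k) operates — a current General Registration is held. Exception (d) does not apply.
Exception (e): a written security-exemption finding has been issued; assessed value is $31,000, below the $36,000 limit — every condition holds. However, paragraph (l) must be considered: (l) operates against (e): Bastian is the subject of the briefing note. Exception (e) does not apply.
No exception applies. The general rule governs.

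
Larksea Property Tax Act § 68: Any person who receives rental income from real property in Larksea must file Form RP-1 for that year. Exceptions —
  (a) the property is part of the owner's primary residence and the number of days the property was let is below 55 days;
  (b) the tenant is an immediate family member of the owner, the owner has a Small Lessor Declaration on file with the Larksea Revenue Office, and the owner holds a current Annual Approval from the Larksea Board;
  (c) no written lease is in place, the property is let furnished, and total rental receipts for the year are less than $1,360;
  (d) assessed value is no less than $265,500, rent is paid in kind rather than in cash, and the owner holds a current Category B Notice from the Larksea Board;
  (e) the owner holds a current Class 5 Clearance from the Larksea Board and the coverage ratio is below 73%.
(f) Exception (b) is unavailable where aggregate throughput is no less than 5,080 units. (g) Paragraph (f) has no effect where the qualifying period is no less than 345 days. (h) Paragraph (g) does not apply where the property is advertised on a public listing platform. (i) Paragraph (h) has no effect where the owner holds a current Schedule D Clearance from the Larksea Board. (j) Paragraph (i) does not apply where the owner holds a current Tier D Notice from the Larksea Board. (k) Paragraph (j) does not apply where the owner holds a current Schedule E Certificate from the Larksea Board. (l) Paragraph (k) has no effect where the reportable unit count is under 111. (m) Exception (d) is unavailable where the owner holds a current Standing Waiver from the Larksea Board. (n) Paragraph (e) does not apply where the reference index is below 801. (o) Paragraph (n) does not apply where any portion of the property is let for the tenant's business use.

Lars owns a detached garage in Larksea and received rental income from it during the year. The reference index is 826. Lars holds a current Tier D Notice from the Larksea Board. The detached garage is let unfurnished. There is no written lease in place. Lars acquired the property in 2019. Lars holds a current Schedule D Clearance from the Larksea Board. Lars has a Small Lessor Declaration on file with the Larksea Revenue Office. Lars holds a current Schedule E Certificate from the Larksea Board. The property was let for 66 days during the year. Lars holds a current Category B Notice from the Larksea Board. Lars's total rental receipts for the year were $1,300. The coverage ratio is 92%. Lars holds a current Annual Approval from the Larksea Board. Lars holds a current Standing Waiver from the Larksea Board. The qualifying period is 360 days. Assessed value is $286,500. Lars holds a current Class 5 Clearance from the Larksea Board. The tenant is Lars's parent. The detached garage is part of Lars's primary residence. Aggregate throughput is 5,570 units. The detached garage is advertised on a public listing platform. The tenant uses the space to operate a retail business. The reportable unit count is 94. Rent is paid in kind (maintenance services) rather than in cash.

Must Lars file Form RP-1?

Yes — Lars must file Form RP-1.

Exception (a) does not apply: the number of days the property was let is 66 days, not below 55 days.
Exception (b)'s conditions are all satisfied: the tenant is an immediate family member; a Small Lessor Declaration is on file; a current Annual Approval is held. Turning to paragraphs (f)–(l): (f) operates against (b): aggregate throughput is 5,570 units, meeting the 5,080 units threshold. (g) would limit (f) — the qualifying period is 360 days, meeting the 345 days threshold — but (h) sets (g) aside: (h) operates against (g): the property is publicly advertised. (i) applies (a current Schedule D Clearance is held), but is set aside by (j): (j) operates against (i): a current Tier D Notice is held. (k) operates (a current Schedule E Certificate is held), but is itself disapplied by (l): (l) operates against (k): the reportable unit count is 94, under the 111 limit. Exception (b) does not apply.
Exception (c) does not apply: the property is let unfurnished.
Exception (d): assessed value is $286,500, meeting the $265,500 threshold; rent is paid in kind; a current Category B Notice is held — every condition holds. Turning to paragraph (m): (m) operates against (d): a current Standing Waiver is held. So (d) is unavailable.
Exception (e) fails — the coverage ratio is 92%, not below 73%.
Every exception is unavailable, so the rule governs.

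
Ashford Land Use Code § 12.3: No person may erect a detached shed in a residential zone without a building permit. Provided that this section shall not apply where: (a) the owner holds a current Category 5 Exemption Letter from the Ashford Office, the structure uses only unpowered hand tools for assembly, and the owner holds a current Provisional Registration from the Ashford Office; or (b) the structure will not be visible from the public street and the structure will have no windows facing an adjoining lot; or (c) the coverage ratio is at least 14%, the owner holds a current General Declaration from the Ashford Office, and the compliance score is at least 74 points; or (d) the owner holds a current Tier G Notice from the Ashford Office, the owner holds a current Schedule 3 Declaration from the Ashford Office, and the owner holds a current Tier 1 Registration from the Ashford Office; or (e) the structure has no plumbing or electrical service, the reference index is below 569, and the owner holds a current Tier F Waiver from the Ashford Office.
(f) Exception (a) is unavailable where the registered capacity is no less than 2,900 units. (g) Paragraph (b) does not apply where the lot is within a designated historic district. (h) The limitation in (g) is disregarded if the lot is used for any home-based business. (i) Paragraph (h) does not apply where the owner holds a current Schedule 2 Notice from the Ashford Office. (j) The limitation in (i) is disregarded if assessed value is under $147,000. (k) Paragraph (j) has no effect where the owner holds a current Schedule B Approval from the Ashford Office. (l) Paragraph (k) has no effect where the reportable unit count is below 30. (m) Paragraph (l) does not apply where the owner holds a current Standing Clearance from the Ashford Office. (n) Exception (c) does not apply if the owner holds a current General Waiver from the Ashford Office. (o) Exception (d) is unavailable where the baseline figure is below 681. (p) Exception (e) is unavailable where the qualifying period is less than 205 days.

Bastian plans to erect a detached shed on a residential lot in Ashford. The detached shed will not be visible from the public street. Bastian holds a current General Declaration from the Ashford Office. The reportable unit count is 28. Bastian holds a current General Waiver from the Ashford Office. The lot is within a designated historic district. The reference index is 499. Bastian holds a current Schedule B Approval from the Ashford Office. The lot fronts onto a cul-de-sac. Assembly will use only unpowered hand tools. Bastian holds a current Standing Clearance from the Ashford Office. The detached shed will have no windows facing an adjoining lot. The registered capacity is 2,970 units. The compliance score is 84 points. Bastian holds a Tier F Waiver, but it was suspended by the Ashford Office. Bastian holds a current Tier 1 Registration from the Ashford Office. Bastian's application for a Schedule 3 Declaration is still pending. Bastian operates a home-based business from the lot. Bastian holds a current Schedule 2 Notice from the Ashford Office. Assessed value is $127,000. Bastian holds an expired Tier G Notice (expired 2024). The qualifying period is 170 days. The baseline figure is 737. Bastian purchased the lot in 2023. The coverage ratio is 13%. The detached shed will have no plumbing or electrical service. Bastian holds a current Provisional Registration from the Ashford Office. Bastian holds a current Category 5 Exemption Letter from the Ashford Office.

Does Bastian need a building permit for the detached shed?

Yes — Bastian must obtain a building permit.

Exception (a): a current Category 5 Exemption Letter is held; assembly uses only hand tools; a current Provisional Registration is held — every condition holds. But: (f) operates against (a): the registered capacity is 2,970 units, meeting the 2,900 units threshold. Exception (a) does not apply.
Exception (b): the structure will not be visible from the street; no windows face an adjoining lot — every condition holds. Turning to paragraphs (g)–(m): (g) operates — the lot is in a historic district. (h) is engaged (a home-based business operates on the lot), but is overridden by (i): (i) operates — a current Schedule 2 Notice is held. (j) would limit (i) — assessed value is $127,000, under the $147,000 limit — but (k) sets (j) aside: (k) is triggered — a current Schedule B Approval is held. (l) operates (the reportable unit count is 28, below the 30 limit), but yields to (m): (m) operates against (l): a current Standing Clearance is held. (b) is therefore removed.
Exception (c) does not apply: the coverage ratio is 13%, short of 14%.
Exception (d) requires that the owner holds a current Tier G Notice from the Ashford Office; but the Tier G Notice is not current, so (d) is unavailable.
Exception (e) does not apply: the Tier F Waiver is not current.
Every exception is unavailable, so the rule governs.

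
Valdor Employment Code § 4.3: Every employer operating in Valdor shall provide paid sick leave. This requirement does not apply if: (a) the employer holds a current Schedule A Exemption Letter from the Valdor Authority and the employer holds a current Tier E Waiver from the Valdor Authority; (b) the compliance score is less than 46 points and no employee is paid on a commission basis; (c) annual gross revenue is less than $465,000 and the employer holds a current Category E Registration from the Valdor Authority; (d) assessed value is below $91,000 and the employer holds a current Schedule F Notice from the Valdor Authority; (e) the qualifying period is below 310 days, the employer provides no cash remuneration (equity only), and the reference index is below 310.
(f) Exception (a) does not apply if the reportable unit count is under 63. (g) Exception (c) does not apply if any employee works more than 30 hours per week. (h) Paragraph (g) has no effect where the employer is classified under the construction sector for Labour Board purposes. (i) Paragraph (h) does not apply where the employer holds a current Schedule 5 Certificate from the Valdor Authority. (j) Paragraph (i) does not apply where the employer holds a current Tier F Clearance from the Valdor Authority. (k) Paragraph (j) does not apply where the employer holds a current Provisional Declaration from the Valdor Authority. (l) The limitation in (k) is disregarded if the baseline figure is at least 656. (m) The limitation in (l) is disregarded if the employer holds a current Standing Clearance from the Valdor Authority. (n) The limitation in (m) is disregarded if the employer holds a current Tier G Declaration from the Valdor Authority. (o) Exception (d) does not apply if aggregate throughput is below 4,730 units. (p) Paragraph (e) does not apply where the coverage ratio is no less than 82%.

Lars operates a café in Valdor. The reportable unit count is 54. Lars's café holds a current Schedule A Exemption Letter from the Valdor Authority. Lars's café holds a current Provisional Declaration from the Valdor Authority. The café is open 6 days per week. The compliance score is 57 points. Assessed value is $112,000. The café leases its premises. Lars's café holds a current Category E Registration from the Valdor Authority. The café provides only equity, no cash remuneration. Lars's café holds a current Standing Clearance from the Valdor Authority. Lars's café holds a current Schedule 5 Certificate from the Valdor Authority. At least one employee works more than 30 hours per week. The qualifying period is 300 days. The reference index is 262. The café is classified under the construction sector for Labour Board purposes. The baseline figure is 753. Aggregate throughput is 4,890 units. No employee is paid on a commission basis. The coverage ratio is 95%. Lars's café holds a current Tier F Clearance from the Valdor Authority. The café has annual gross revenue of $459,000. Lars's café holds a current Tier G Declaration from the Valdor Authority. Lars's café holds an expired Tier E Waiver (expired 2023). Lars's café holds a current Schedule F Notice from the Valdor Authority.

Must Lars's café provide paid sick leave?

Exception (a) requires that the employer holds a current Tier E Waiver from the Valdor Authority; but there is no Tier E Waiver in force, so (a) is unavailable.
Exception (b) does not apply: the compliance score is 57 points, not less than 46 points.
All of (c)'s requirements are met (annual gross revenue is $459,000, less than the $465,000 limit; a current Category E Registration is held). As to paragraphs (g)–(n): (g) applies (at least one employee exceeds 30 hours/week), but is itself disapplied by (h): (h) operates against (g): the café is classified under the construction sector. (i) would limit (h) — a current Schedule 5 Certificate is held — but (j) sets (i) aside: (j) is engaged — a current Tier F Clearance is held. (k) would limit (j) — a current Provisional Declaration is held — but (l) sets (k) aside: (l) operates against (k): the baseline figure is 753, meeting the 656 threshold. (m) would limit (l) — a current Standing Clearance is held — but (n) sets (m) aside: (n) operates against (m): a current Tier G Declaration is held. So (c) applies.
Exception (d) requires that assessed value is below $91,000; but assessed value is $112,000, not below $91,000, so (d) is unavailable.
Exception (e) is satisfied on its face — the qualifying period is 300 days, below the 310 days limit; remuneration is equity-only; the reference index is 262, below the 310 limit. But: (p) operates against (e): the coverage ratio is 95%, meeting the 82% threshold. (e) is therefore removed.

No — exception (c) applies; Lars's café is not required to provide paid sick leave.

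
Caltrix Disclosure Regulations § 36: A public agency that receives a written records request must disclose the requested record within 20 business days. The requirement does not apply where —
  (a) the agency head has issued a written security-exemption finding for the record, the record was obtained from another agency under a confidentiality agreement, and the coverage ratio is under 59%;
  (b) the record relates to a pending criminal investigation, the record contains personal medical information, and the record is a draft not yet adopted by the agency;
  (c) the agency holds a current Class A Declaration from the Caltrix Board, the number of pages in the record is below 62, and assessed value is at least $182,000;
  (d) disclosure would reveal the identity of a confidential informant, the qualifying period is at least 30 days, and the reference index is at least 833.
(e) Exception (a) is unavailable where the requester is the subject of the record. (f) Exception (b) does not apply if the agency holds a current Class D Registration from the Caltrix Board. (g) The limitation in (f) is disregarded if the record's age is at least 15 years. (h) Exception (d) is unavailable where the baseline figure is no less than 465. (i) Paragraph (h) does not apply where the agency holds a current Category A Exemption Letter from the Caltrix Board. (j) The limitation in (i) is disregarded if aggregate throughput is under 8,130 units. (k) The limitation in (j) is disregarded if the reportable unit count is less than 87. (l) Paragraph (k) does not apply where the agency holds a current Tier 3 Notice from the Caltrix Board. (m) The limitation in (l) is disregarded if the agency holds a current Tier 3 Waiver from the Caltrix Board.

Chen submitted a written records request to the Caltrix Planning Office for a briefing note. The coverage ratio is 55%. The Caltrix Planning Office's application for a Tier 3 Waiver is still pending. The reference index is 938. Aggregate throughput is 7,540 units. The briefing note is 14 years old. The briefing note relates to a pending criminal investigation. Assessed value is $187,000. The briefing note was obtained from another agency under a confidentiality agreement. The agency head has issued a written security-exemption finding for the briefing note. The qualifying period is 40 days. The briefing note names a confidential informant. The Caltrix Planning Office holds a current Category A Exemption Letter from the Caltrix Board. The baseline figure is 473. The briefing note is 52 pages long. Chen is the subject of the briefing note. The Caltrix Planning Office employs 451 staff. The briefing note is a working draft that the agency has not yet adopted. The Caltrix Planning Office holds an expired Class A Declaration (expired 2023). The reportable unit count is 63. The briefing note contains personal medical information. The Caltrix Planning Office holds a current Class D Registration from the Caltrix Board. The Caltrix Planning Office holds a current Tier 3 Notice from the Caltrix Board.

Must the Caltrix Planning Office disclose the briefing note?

Yes — the Caltrix Planning Office must disclose the briefing note.

All of (a)'s requirements are met (a written security-exemption finding has been issued; the briefing note was obtained under a confidentiality agreement; the coverage ratio is 55%, under the 59% limit). Turning to paragraph (e): (e) operates against (a): Chen is the subject of the briefing note. So (a) is unavailable.
Exception (b): the briefing note relates to a pending investigation; the briefing note contains personal medical information; the briefing note is an unadopted draft — every condition holds. However, paragraphs (f)–(g) must be considered: (f) is triggered — a current Class D Registration is held. (g) is not triggered (the record's age is 14 years, short of 15 years), so (f) stands. (b) is therefore removed.
Exception (c) requires that the agency holds a current Class A Declaration from the Caltrix Board; but the Class A Declaration is not current, so (c) is unavailable.
All of (d)'s requirements are met (the briefing note names a confidential informant; the qualifying period is 40 days, meeting the 30 days threshold; the reference index is 938, meeting the 833 threshold). Turning to paragraphs (h)–(m): (h) is engaged — the baseline figure is 473, meeting the 465 threshold. (i) is engaged (a current Category A Exemption Letter is held), but is overridden by (j): (j) operates against (i): aggregate throughput is 7,540 units, under the 8,130 units limit. (k) would limit (j) — the reportable unit count is 63, less than the 87 limit — but (l) sets (k) aside: (l) operates against (k): a current Tier 3 Notice is held. (m), which would lift (l), is inapplicable — the Tier 3 Waiver is not current. Exception (d) does not apply.
No exception displaces § 36.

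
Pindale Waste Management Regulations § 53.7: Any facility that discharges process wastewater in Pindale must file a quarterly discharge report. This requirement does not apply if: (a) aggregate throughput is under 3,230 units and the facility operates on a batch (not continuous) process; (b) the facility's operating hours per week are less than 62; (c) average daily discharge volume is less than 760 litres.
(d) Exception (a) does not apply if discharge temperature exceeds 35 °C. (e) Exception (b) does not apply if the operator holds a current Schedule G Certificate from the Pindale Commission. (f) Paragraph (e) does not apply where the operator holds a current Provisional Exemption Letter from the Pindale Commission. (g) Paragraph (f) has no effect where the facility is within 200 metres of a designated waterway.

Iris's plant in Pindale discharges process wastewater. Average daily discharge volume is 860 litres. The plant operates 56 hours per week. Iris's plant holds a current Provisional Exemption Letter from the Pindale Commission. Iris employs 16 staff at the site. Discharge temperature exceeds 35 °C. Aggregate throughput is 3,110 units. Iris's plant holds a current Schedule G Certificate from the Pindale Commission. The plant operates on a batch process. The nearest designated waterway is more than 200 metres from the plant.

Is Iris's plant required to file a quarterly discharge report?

No — exception (b) applies; Iris's plant is not required to file a quarterly discharge report.

All of (a)'s requirements are met (aggregate throughput is 3,110 units, under the 3,230 units limit; the facility operates on a batch process). But applying paragraph (d): (d) operates against (a): discharge temperature exceeds 35 °C. (a) is therefore removed.
All of (b)'s requirements are met (the facility's operating hours per week are 56, less than the 62 limit). Applying paragraphs (e)–(g): (e) would limit (b) — a current Schedule G Certificate is held — but (f) sets (e) aside: (f) operates against (e): a current Provisional Exemption Letter is held. (g) is not triggered (the plant is more than 200 m from any designated waterway), so (f) stands. (b) remains available.
Exception (c) requires that average daily discharge volume is less than 760 litres; but average daily discharge volume is 860 litres, not less than 760 litres, so (c) is unavailable.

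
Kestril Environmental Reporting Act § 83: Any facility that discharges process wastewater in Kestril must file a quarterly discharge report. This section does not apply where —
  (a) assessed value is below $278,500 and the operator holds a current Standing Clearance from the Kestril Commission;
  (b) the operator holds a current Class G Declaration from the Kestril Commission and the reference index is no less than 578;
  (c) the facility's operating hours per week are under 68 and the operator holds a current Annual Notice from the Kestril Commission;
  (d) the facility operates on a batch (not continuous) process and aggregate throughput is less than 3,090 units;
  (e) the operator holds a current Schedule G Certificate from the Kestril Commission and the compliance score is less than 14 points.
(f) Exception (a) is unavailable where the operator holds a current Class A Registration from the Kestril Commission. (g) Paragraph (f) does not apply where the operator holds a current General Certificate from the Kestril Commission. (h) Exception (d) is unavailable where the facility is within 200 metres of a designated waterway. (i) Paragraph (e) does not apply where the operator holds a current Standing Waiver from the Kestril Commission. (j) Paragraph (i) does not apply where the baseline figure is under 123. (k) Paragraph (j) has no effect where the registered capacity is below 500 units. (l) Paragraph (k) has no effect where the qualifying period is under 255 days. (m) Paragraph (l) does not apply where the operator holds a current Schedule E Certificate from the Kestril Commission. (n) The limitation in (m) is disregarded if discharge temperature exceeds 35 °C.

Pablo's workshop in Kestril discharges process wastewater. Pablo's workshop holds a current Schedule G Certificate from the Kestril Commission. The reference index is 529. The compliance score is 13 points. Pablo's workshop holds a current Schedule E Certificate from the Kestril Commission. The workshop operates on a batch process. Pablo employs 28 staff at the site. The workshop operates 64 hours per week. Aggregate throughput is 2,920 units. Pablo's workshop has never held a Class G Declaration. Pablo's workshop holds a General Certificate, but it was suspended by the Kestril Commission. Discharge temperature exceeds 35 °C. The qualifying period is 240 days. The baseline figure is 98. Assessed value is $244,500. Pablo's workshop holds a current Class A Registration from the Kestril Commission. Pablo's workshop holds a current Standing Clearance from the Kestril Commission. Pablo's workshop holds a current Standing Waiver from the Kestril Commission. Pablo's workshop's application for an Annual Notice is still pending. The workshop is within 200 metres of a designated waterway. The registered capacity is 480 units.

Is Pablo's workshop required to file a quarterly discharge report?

Exception (a) is satisfied on its face — assessed value is $244,500, below the $278,500 limit; a current Standing Clearance is held. But applying paragraphs (f)–(g): (f) applies — a current Class A Registration is held. (g) is not engaged (the General Certificate is not current), so (f) stands. (a) is therefore removed.
Exception (b) does not apply: there is no Class G Declaration in force.
Exception (c) requires that the operator holds a current Annual Notice from the Kestril Commission; but no current Annual Notice is held, so (c) is unavailable.
Exception (d): the facility operates on a batch process; aggregate throughput is 2,920 units, less than the 3,090 units limit — every condition holds. Turning to paragraph (h): (h) applies — the workshop is within 200 m of a designated waterway. So (d) is unavailable.
Exception (e) is satisfied on its face — a current Schedule G Certificate is held; the compliance score is 13 points, less than the 14 points limit. Considering the limiting provisions: (i) would limit (e) — a current Standing Waiver is held — but (j) sets (i) aside: (j) applies — the baseline figure is 98, under the 123 limit. (k) would limit (j) — the registered capacity is 480 units, below the 500 units limit — but (l) sets (k) aside: (l) is triggered — the qualifying period is 240 days, under the 255 days limit. (m) would limit (l) — a current Schedule E Certificate is held — but (n) sets (m) aside: (n) operates against (m): discharge temperature exceeds 35 °C. (e) remains available.

No — exception (e) applies; Pablo's workshop is not required to file a quarterly discharge report.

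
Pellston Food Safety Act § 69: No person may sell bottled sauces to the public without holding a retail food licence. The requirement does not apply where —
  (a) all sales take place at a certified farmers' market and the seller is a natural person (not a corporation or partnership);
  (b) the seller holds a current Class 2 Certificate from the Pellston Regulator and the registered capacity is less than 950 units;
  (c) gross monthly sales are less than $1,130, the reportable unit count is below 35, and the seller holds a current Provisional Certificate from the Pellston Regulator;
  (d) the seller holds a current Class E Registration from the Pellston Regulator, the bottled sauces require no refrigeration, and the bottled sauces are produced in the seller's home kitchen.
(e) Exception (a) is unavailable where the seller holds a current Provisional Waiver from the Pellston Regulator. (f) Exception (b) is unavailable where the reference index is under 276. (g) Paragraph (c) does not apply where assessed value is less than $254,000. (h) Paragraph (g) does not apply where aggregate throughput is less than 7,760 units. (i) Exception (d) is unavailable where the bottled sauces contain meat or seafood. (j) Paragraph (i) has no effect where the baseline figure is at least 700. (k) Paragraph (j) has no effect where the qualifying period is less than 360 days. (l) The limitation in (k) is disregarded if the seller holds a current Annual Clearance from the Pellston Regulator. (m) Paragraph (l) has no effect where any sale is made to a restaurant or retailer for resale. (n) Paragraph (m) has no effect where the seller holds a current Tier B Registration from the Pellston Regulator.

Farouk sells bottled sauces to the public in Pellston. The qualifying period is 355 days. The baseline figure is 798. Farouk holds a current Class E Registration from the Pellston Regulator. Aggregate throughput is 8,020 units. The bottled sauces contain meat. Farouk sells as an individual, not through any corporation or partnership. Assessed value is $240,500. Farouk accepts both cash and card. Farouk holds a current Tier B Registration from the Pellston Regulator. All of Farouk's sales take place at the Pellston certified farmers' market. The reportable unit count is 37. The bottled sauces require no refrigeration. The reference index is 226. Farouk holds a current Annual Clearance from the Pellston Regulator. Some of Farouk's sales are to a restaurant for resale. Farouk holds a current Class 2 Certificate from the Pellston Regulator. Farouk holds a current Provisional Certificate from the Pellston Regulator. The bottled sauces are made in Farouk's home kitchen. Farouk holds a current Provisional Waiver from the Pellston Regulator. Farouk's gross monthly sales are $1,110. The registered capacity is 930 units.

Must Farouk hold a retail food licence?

Exception (a)'s conditions are all satisfied: all sales are at a certified farmers' market; the seller is a natural person. But applying paragraph (e): (e) operates against (a): a current Provisional Waiver is held. So (a) is unavailable.
Exception (b): a current Class 2 Certificate is held; the registered capacity is 930 units, less than the 950 units limit — every condition holds. Turning to paragraph (f): (f) operates against (b): the reference index is 226, under the 276 limit. (b) is therefore removed.
Exception (c) fails — the reportable unit count is 37, not below 35.
Exception (d)'s conditions are all satisfied: a current Class E Registration is held; the bottled sauces are shelf-stable; the bottled sauces are home-kitchen produced. Under paragraphs (i)–(n): (i) would limit (d) — the bottled sauces contain meat — but (j) sets (i) aside: (j) operates against (i): the baseline figure is 798, meeting the 700 threshold. (k) would limit (j) — the qualifying period is 355 days, less than the 360 days limit — but (l) sets (k) aside: (l) operates against (k): a current Annual Clearance is held. (m) would limit (l) — some sales are to a restaurant for resale — but (n) sets (m) aside: (n) is triggered — a current Tier B Registration is held. (d) remains available.

No — exception (d) applies; Farouk is not required to hold a retail food licence.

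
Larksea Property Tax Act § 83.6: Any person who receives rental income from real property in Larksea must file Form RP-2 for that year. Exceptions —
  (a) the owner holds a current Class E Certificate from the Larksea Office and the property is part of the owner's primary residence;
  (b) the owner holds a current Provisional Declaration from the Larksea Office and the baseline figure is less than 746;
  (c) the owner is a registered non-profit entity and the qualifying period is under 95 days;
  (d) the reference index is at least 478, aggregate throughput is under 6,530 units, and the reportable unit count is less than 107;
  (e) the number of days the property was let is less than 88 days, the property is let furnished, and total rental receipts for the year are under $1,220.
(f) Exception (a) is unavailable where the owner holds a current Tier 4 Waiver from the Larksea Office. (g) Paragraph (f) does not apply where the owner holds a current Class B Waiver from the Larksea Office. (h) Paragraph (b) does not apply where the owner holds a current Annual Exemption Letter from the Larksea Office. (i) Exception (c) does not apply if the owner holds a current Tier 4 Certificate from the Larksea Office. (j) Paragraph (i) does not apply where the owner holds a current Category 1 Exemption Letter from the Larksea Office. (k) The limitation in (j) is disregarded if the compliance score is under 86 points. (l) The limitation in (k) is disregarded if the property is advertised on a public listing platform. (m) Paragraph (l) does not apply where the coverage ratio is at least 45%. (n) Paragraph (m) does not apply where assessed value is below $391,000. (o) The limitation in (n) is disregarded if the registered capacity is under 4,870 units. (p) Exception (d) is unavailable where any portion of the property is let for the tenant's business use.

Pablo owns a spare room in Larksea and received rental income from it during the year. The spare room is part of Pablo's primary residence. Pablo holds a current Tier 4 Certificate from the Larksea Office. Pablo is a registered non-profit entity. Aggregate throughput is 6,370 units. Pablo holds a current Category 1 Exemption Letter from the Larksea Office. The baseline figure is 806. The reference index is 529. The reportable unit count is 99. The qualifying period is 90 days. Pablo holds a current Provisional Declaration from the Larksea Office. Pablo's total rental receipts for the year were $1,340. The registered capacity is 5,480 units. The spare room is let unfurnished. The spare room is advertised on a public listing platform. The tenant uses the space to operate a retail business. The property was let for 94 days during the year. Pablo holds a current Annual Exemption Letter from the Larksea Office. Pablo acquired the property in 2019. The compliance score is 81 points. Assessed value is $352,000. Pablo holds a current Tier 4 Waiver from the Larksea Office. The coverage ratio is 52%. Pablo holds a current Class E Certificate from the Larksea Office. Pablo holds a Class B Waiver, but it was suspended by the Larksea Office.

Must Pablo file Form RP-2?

Exception (a)'s conditions are all satisfied: a current Class E Certificate is held; the spare room is part of the primary residence. But: (f) applies — a current Tier 4 Waiver is held. (g), which would lift (f), is not triggered — no current Class B Waiver is held. (a) is therefore removed.
Exception (b) fails — the baseline figure is 806, not less than 746.
Exception (c): Pablo is a registered non-profit; the qualifying period is 90 days, under the 95 days limit — every condition holds. Under paragraphs (i)–(o): (i) would limit (c) — a current Tier 4 Certificate is held — but (j) sets (i) aside: (j) applies — a current Category 1 Exemption Letter is held. (k) would limit (j) — the compliance score is 81 points, under the 86 points limit — but (l) sets (k) aside: (l) is triggered — the property is publicly advertised. (m) operates (the coverage ratio is 52%, meeting the 45% threshold), but is displaced by (n): (n) is engaged — assessed value is $352,000, below the $391,000 limit. (o), which would lift (n), does not operate here — the registered capacity is 5,480 units, not under 4,870 units. So (c) applies.
All of (d)'s requirements are met (the reference index is 529, meeting the 478 threshold; aggregate throughput is 6,370 units, under the 6,530 units limit; the reportable unit count is 99, less than the 107 limit). However, paragraph (p) must be considered: (p) operates against (d): the space is let for business use. So (d) is unavailable.
Exception (e) fails — the number of days the property was let is 94 days, not less than 88 days.

No — exception (c) applies; Pablo is not required to file Form RP-2.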